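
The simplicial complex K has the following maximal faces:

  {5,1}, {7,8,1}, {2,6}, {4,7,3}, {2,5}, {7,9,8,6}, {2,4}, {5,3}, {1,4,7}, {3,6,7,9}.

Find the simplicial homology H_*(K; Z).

H_0 ≅ Z,  H_1 ≅ Z^3,  H_2 = 0,  H_3 = 0.

Order the vertices as 1 < 2 < 3 < 4 < 5 < 6 < 7 < 8 < 9. Listing each simplex with vertices in this order, K has dimension 3 with simplices:

  0-simplices (9): [1], [2], [3], [4], [5], [6], [7], [8], [9]
  1-simplices (19): [1,4], [1,5], [1,7], [1,8], [2,4], [2,5], [2,6], [3,4], [3,5], [3,6], [3,7], [3,9], [4,7], [6,7], [6,8], [6,9], [7,8], [7,9], [8,9]
  2-simplices (10): [1,4,7], [1,7,8], [3,4,7], [3,6,7], [3,6,9], [3,7,9], [6,7,8], [6,7,9], [6,8,9], [7,8,9]
  3-simplices (2): [3,6,7,9], [6,7,8,9]

so the chain groups are C_0 ≅ Z^9, C_1 ≅ Z^19, C_2 ≅ Z^10, C_3 ≅ Z^2.

Boundary ∂_1: C_1 → C_0 maps an edge to its endpoints' difference, ∂[p,q] = q − p.
The 9×19 boundary matrix has rank 8 and Smith normal form diag(1,1,1,1,1,1,1,1).

The boundary map ∂_2: C_2 → C_1 acts by ∂[p,q,r] = [q,r] − [p,r] + [p,q]. For instance
  ∂[1,4,7] = [4,7] − [1,7] + [1,4],
  ∂[3,4,7] = [4,7] − [3,7] + [3,4].
As a 19×10 matrix over Z this has rank 8, with invariant factors (1,1,1,1,1,1,1,1).

The boundary map ∂_3: C_3 → C_2 sends each 3-simplex σ to the alternating sum Σ_i (−1)^i (σ with its i-th vertex removed). For instance
  ∂[6,7,8,9] = [7,8,9] − [6,8,9] + [6,7,9] − [6,7,8],
  ∂[3,6,7,9] = [6,7,9] − [3,7,9] + [3,6,9] − [3,6,7].
This gives a 10×2 integer matrix of rank 2; reducing to Smith normal form yields diagonal entries (1,1).

Now H_k = ker ∂_k / im ∂_{k+1}, so:

  H_0: rank C_0 − rank ∂_1 = 9 − 8 = 1, and the invariant factors of ∂_1 are all 1, so H_0 ≅ Z.
  H_1: rank ker ∂_1 − rank ∂_2 = (19 − 8) − 8 = 3, and the invariant factors of ∂_2 are all 1, so H_1 ≅ Z^3.
  H_2: rank ker ∂_2 − rank ∂_3 = (10 − 8) − 2 = 0, and the invariant factors of ∂_3 are all 1, so H_2 ≅ 0.
  H_3: rank ker ∂_3 − rank ∂_4 = (2 − 2) − 0 = 0, and there is no ∂_4, so H_3 ≅ 0.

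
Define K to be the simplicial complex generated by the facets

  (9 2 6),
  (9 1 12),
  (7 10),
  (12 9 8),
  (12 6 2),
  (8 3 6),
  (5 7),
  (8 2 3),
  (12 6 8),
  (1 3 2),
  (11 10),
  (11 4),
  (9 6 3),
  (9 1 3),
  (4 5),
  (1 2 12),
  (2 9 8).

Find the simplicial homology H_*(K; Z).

H_0 = Z^2,  H_1 = Z ⊕ Z/2,  H_2 = 0.

K has 12 vertices, 23 edges, 12 triangles.
rank ∂_0 = 0, rank ∂_1 = 10 ⇒ b_0 = 12 − 0 − 10 = 2; all invariant factors of ∂_1 are 1 so no torsion. So H_0 ≅ Z^2.
rank ∂_1 = 10, rank ∂_2 = 12 ⇒ b_1 = 23 − 10 − 12 = 1; ∂_2 has invariant factor(s) [2] giving torsion. So H_1 ≅ Z ⊕ Z/2.
rank ∂_2 = 12, rank ∂_3 = 0 ⇒ b_2 = 12 − 12 − 0 = 0. So H_2 ≅ 0.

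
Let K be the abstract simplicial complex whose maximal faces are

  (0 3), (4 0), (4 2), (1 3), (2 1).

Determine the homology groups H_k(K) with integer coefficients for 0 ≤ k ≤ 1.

Take the total order 0 < 1 < 2 < 3 < 4 on the vertex set. Then K (dimension 1) consists of the simplices:

  0-simplices (5): [0], [1], [2], [3], [4]
  1-simplices (5): [0,3], [0,4], [1,2], [1,3], [2,4]

giving chain groups C_0 ≅ Z^5, C_1 ≅ Z^5.

Boundary ∂_1: C_1 → C_0 is given by ∂[p,q] = [q] − [p]. For instance
  ∂[1,3] = [3] − [1].
The resulting 5×5 matrix has rank 4, and its Smith normal form has invariant factors (1,1,1,1).

Computing H_k = (kernel of ∂_k) / (image of ∂_{k+1}):

  H_0: rank C_0 − rank ∂_1 = 5 − 4 = 1, and the invariant factors of ∂_1 are all 1, so H_0 ≅ Z.
  H_1: rank ker ∂_1 − rank ∂_2 = (5 − 4) − 0 = 1, and there is no ∂_2, so H_1 ≅ Z.

As a check, the Euler characteristic is 5 − 5 = 0, which agrees with 1 − 1 = 0.
(K is a triangulation of the circle S^1.)

H_0 ≅ Z,  H_1 ≅ Z.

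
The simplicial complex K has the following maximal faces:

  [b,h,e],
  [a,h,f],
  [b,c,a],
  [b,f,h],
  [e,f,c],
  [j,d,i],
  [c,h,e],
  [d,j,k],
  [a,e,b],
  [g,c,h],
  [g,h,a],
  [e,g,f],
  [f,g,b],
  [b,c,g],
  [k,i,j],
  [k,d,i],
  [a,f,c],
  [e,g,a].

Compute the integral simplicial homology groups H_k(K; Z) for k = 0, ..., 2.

We work with the vertex ordering a < b < c < d < e < f < g < h < i < j < k. The simplices of K, each written with vertices in increasing order, are:

  0-simplices (11): a, b, c, d, e, f, g, h, i, j, k
  1-simplices (27): ab, ac, ae, af, ag, ah, bc, be, bf, bg, bh, ce, cf, cg, ch, di, dj, dk, ef, eg, eh, fg, fh, gh, ij, ik, jk
  2-simplices (18): abc, abe, acf, aeg, afh, agh, bcg, beh, bfg, bfh, cef, ceh, cgh, dij, dik, djk, efg, ijk

giving chain groups C_0 ≅ Z^11, C_1 ≅ Z^27, C_2 ≅ Z^18.

The boundary map ∂_1: C_1 → C_0 sends each edge [p,q] (with p < q) to q − p. For instance
  ∂ae = e − a.
The 11×27 boundary matrix has rank 9 and Smith normal form diag(1,1,1,1,1,1,1,1,1).

Boundary ∂_2: C_2 → C_1 acts by ∂[p,q,r] = [q,r] − [p,r] + [p,q]. For instance
  ∂agh = gh − ah + ag,
  ∂afh = fh − ah + af.
The resulting 27×18 matrix has rank 16, and its Smith normal form has invariant factors (1,1,1,1,1,1,1,1,1,1,1,1,1,1,1,1).

Computing H_k = (kernel of ∂_k) / (image of ∂_{k+1}):

  H_0: rank C_0 − rank ∂_1 = 11 − 9 = 2, and the invariant factors of ∂_1 are all 1, so H_0 = Z^2.
  H_1: rank ker ∂_1 − rank ∂_2 = (27 − 9) − 16 = 2, and the invariant factors of ∂_2 are all 1, so H_1 = Z^2.
  H_2: rank ker ∂_2 − rank ∂_3 = (18 − 16) − 0 = 2, and there is no ∂_3, so H_2 = Z^2.

As a check, the Euler characteristic is 11 − 27 + 18 = 2, which agrees with 2 − 2 + 2 = 2.

H_0 = Z^2,  H_1 = Z^2,  H_2 = Z^2.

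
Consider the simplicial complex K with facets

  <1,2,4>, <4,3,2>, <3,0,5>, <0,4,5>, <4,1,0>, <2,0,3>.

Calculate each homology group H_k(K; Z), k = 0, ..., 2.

H_0 ≅ Z,  H_1 ≅ Z,  H_2 = 0.

We work with the vertex ordering 0 < 1 < 2 < 3 < 4 < 5. The simplices of K, each written with vertices in increasing order, are:

  0-simplices (6): [0], [1], [2], [3], [4], [5]
  1-simplices (12): [0,1], [0,2], [0,3], [0,4], [0,5], [1,2], [1,4], [2,3], [2,4], [3,4], [3,5], [4,5]
  2-simplices (6): [0,1,4], [0,2,3], [0,3,5], [0,4,5], [1,2,4], [2,3,4]

Hence C_0 ≅ Z^6, C_1 ≅ Z^12, C_2 ≅ Z^6.

∂_1: C_1 → C_0 is given by ∂[p,q] = [q] − [p].
This gives a 6×12 integer matrix of rank 5; reducing to Smith normal form yields diagonal entries (1,1,1,1,1).

∂_2: C_2 → C_1 sends each 2-simplex [p,q,r] to [q,r] − [p,r] + [p,q]. For instance
  ∂[2,3,4] = [3,4] − [2,4] + [2,3],
  ∂[1,2,4] = [2,4] − [1,4] + [1,2].
The resulting 12×6 matrix has rank 6, and its Smith normal form has invariant factors (1,1,1,1,1,1).

Reading off H_k = ker ∂_k / im ∂_{k+1}:

  H_0: rank C_0 − rank ∂_1 = 6 − 5 = 1, and the invariant factors of ∂_1 are all 1, so H_0 = Z.
  H_1: rank ker ∂_1 − rank ∂_2 = (12 − 5) − 6 = 1, and the invariant factors of ∂_2 are all 1, so H_1 = Z.
  H_2: rank ker ∂_2 − rank ∂_3 = (6 − 6) − 0 = 0, and there is no ∂_3, so H_2 = 0.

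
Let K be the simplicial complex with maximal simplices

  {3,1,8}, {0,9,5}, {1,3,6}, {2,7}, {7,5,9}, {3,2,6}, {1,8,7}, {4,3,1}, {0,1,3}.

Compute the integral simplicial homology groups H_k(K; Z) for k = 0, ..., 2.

H_0 ≅ Z,  H_1 ≅ Z^2,  H_2 = 0.

Fix the vertex order 0 < 1 < 2 < 3 < 4 < 5 < 6 < 7 < 8 < 9 and write every simplex with vertices in increasing order. Then dim K = 2 and the simplices of K are:

  0-simplices (10): [0], [1], [2], [3], [4], [5], [6], [7], [8], [9]
  1-simplices (19): [0,1], [0,3], [0,5], [0,9], [1,3], [1,4], [1,6], [1,7], [1,8], [2,3], [2,6], [2,7], [3,4], [3,6], [3,8], [5,7], [5,9], [7,8], [7,9]
  2-simplices (8): [0,1,3], [0,5,9], [1,3,4], [1,3,6], [1,3,8], [1,7,8], [2,3,6], [5,7,9]

so the chain groups are C_0 ≅ Z^10, C_1 ≅ Z^19, C_2 ≅ Z^8.

∂_1: C_1 → C_0 sends each edge [p,q] (with p < q) to q − p. For instance
  ∂[2,7] = [7] − [2].
The resulting 10×19 matrix has rank 9, and its Smith normal form has invariant factors (1,1,1,1,1,1,1,1,1).

∂_2: C_2 → C_1 maps a triangle to the signed sum of its edges. For instance
  ∂[1,3,4] = [3,4] − [1,4] + [1,3],
  ∂[0,1,3] = [1,3] − [0,3] + [0,1].
The 19×8 boundary matrix has rank 8 and Smith normal form diag(1,1,1,1,1,1,1,1).

Now H_k = ker ∂_k / im ∂_{k+1}, so:

  H_0: rank C_0 − rank ∂_1 = 10 − 9 = 1, and the invariant factors of ∂_1 are all 1, so H_0 = Z.
  H_1: rank ker ∂_1 − rank ∂_2 = (19 − 9) − 8 = 2, and the invariant factors of ∂_2 are all 1, so H_1 = Z^2.
  H_2: rank ker ∂_2 − rank ∂_3 = (8 − 8) − 0 = 0, and there is no ∂_3, so H_2 = 0.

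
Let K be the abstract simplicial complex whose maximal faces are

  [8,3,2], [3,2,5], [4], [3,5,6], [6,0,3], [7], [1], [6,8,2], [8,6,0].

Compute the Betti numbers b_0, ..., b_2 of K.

Order the vertices as 0 < 1 < 2 < 3 < 4 < 5 < 6 < 7 < 8. Listing each simplex with vertices in this order, K has dimension 2 with simplices:

  0-simplices (9): [0], [1], [2], [3], [4], [5], [6], [7], [8]
  1-simplices (12): [0,3], [0,6], [0,8], [2,3], [2,5], [2,6], [2,8], [3,5], [3,6], [3,8], [5,6], [6,8]
  2-simplices (6): [0,3,6], [0,6,8], [2,3,5], [2,3,8], [2,6,8], [3,5,6]

Hence C_0 ≅ Z^9, C_1 ≅ Z^12, C_2 ≅ Z^6.

The boundary map ∂_1: C_1 → C_0 maps an edge to its endpoints' difference, ∂[p,q] = q − p.
As a 9×12 matrix over Z this has rank 5, with invariant factors (1,1,1,1,1).

Boundary ∂_2: C_2 → C_1 maps a triangle to the signed sum of its edges. For instance
  ∂[2,6,8] = [6,8] − [2,8] + [2,6],
  ∂[0,6,8] = [6,8] − [0,8] + [0,6].
The resulting 12×6 matrix has rank 6, and its Smith normal form has invariant factors (1,1,1,1,1,1).

From H_k ≅ ker(∂_k) / im(∂_{k+1}) we obtain:

  H_0: rank C_0 − rank ∂_1 = 9 − 5 = 4, and the invariant factors of ∂_1 are all 1, so H_0 = Z^4.
  H_1: rank ker ∂_1 − rank ∂_2 = (12 − 5) − 6 = 1, and the invariant factors of ∂_2 are all 1, so H_1 = Z.
  H_2: rank ker ∂_2 − rank ∂_3 = (6 − 6) − 0 = 0, and there is no ∂_3, so H_2 = 0.

As a check, the Euler characteristic is 9 − 12 + 6 = 3, which agrees with 4 − 1 + 0 = 3.

Hence the Betti numbers are b_0 = 4, b_1 = 1, b_2 = 0.

b_0 = 4, b_1 = 1, b_2 = 0.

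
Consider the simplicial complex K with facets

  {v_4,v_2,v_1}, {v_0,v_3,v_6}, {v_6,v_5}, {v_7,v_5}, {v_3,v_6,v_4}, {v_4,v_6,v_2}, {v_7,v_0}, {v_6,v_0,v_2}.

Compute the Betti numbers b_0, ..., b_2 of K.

Fix the vertex order v_0 < v_1 < v_2 < v_3 < v_4 < v_5 < v_6 < v_7 and write every simplex with vertices in increasing order. Then dim K = 2 and the simplices of K are:

  0-simplices (8): [v_0], [v_1], [v_2], [v_3], [v_4], [v_5], [v_6], [v_7]
  1-simplices (13): [v_0,v_2], [v_0,v_3], [v_0,v_6], [v_0,v_7], [v_1,v_2], [v_1,v_4], [v_2,v_4], [v_2,v_6], [v_3,v_4], [v_3,v_6], [v_4,v_6], [v_5,v_6], [v_5,v_7]
  2-simplices (5): [v_0,v_2,v_6], [v_0,v_3,v_6], [v_1,v_2,v_4], [v_2,v_4,v_6], [v_3,v_4,v_6]

so the chain groups are C_0 ≅ Z^8, C_1 ≅ Z^13, C_2 ≅ Z^5.

Boundary ∂_1: C_1 → C_0 sends each edge [p,q] (with p < q) to q − p. For instance
  ∂[v_1,v_4] = [v_4] − [v_1].
As a 8×13 matrix over Z this has rank 7, with invariant factors (1,1,1,1,1,1,1).

The boundary map ∂_2: C_2 → C_1 acts by ∂[p,q,r] = [q,r] − [p,r] + [p,q]. For instance
  ∂[v_1,v_2,v_4] = [v_2,v_4] − [v_1,v_4] + [v_1,v_2],
  ∂[v_3,v_4,v_6] = [v_4,v_6] − [v_3,v_6] + [v_3,v_4].
The 13×5 boundary matrix has rank 5 and Smith normal form diag(1,1,1,1,1).

Computing H_k = (kernel of ∂_k) / (image of ∂_{k+1}):

  H_0: rank C_0 − rank ∂_1 = 8 − 7 = 1, and the invariant factors of ∂_1 are all 1, so H_0 = Z.
  H_1: rank ker ∂_1 − rank ∂_2 = (13 − 7) − 5 = 1, and the invariant factors of ∂_2 are all 1, so H_1 = Z.
  H_2: rank ker ∂_2 − rank ∂_3 = (5 − 5) − 0 = 0, and there is no ∂_3, so H_2 = 0.

As a check, the Euler characteristic is 8 − 13 + 5 = 0, which agrees with 1 − 1 + 0 = 0.

Hence the Betti numbers are b_0 = 1, b_1 = 1, b_2 = 0.

b_0 = 1, b_1 = 1, b_2 = 0.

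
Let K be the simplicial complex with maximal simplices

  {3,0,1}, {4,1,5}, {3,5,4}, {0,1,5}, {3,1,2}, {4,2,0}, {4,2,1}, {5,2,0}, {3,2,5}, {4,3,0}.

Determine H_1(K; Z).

We work with the vertex ordering 0 < 1 < 2 < 3 < 4 < 5. The simplices of K, each written with vertices in increasing order, are:

  0-simplices (6): [0], [1], [2], [3], [4], [5]
  1-simplices (15): [0,1], [0,2], [0,3], [0,4], [0,5], [1,2], [1,3], [1,4], [1,5], [2,3], [2,4], [2,5], [3,4], [3,5], [4,5]
  2-simplices (10): [0,1,3], [0,1,5], [0,2,4], [0,2,5], [0,3,4], [1,2,3], [1,2,4], [1,4,5], [2,3,5], [3,4,5]

Hence C_0 ≅ Z^6, C_1 ≅ Z^15, C_2 ≅ Z^10.

Boundary ∂_1: C_1 → C_0 maps an edge to its endpoints' difference, ∂[p,q] = q − p. For instance
  ∂[4,5] = [5] − [4].
The 6×15 boundary matrix has rank 5 and Smith normal form diag(1,1,1,1,1).

∂_2: C_2 → C_1 sends each 2-simplex [p,q,r] to [q,r] − [p,r] + [p,q]. For instance
  ∂[3,4,5] = [4,5] − [3,5] + [3,4],
  ∂[1,2,3] = [2,3] − [1,3] + [1,2].
As a 15×10 matrix over Z this has rank 10, with invariant factors (1,1,1,1,1,1,1,1,1,2).

Reading off H_k = ker ∂_k / im ∂_{k+1}:

  H_1: rank ker ∂_1 − rank ∂_2 = (15 − 5) − 10 = 0, and ∂_2 has invariant factor 2 > 1, so H_1 = Z/2.

H_1 ≅ Z/2.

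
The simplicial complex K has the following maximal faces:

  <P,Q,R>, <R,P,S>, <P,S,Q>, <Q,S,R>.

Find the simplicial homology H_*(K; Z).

H_0 = Z,  H_1 = 0,  H_2 = Z.

Fix the vertex order P < Q < R < S and write every simplex with vertices in increasing order. Then dim K = 2 and the simplices of K are:

  0-simplices (4): P, Q, R, S
  1-simplices (6): PQ, PR, PS, QR, QS, RS
  2-simplices (4): PQR, PQS, PRS, QRS

giving chain groups C_0 ≅ Z^4, C_1 ≅ Z^6, C_2 ≅ Z^4.

∂_1: C_1 → C_0 sends each edge [p,q] (with p < q) to q − p. For instance
  ∂PR = R − P.
As a 4×6 matrix over Z this has rank 3, with invariant factors (1,1,1).

∂_2: C_2 → C_1 acts by ∂[p,q,r] = [q,r] − [p,r] + [p,q]. For instance
  ∂PQR = QR − PR + PQ,
  ∂PRS = RS − PS + PR.
The 6×4 boundary matrix has rank 3 and Smith normal form diag(1,1,1).

Now H_k = ker ∂_k / im ∂_{k+1}, so:

  H_0: rank C_0 − rank ∂_1 = 4 − 3 = 1, and the invariant factors of ∂_1 are all 1, so H_0 ≅ Z.
  H_1: rank ker ∂_1 − rank ∂_2 = (6 − 3) − 3 = 0, and the invariant factors of ∂_2 are all 1, so H_1 ≅ 0.
  H_2: rank ker ∂_2 − rank ∂_3 = (4 − 3) − 0 = 1, and there is no ∂_3, so H_2 ≅ Z.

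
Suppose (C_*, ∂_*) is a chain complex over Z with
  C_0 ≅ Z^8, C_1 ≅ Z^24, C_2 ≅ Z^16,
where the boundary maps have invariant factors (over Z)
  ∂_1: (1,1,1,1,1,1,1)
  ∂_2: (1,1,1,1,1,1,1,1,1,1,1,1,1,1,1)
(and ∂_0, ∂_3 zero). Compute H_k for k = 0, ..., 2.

H_0: b_0 = 8 − 0 − 7 = 1; torsion from ∂_1 factors > 1: none. So H_0 = Z.
H_1: b_1 = 24 − 7 − 15 = 2; torsion from ∂_2 factors > 1: none. So H_1 = Z^2.
H_2: b_2 = 16 − 15 − 0 = 1; torsion from ∂_3 factors > 1: none. So H_2 = Z.

H_0 = Z,  H_1 = Z^2,  H_2 = Z.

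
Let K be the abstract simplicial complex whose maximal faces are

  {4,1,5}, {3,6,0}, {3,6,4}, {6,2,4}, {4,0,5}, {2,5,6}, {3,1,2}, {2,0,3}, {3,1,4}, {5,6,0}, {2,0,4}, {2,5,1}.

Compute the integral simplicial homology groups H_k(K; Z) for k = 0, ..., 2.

H_0 = Z,  H_1 = Z/2Z,  H_2 = 0.

Take the total order 0 < 1 < 2 < 3 < 4 < 5 < 6 on the vertex set. Then K (dimension 2) consists of the simplices:

  0-simplices (7): [0], [1], [2], [3], [4], [5], [6]
  1-simplices (18): [0,2], [0,3], [0,4], [0,5], [0,6], [1,2], [1,3], [1,4], [1,5], [2,3], [2,4], [2,5], [2,6], [3,4], [3,6], [4,5], [4,6], [5,6]
  2-simplices (12): [0,2,3], [0,2,4], [0,3,6], [0,4,5], [0,5,6], [1,2,3], [1,2,5], [1,3,4], [1,4,5], [2,4,6], [2,5,6], [3,4,6]

Hence C_0 ≅ Z^7, C_1 ≅ Z^18, C_2 ≅ Z^12.

Boundary ∂_1: C_1 → C_0 is given by ∂[p,q] = [q] − [p].
As a 7×18 matrix over Z this has rank 6, with invariant factors (1,1,1,1,1,1).

Boundary ∂_2: C_2 → C_1 acts by ∂[p,q,r] = [q,r] − [p,r] + [p,q]. For instance
  ∂[0,2,3] = [2,3] − [0,3] + [0,2],
  ∂[0,3,6] = [3,6] − [0,6] + [0,3].
As a 18×12 matrix over Z this has rank 12, with invariant factors (1,1,1,1,1,1,1,1,1,1,1,2).

Reading off H_k = ker ∂_k / im ∂_{k+1}:

  H_0: rank C_0 − rank ∂_1 = 7 − 6 = 1, and the invariant factors of ∂_1 are all 1, so H_0 = Z.
  H_1: rank ker ∂_1 − rank ∂_2 = (18 − 6) − 12 = 0, and ∂_2 has invariant factor 2 > 1, so H_1 = Z/2Z.
  H_2: rank ker ∂_2 − rank ∂_3 = (12 − 12) − 0 = 0, and there is no ∂_3, so H_2 = 0.

As a check, the Euler characteristic is 7 − 18 + 12 = 1, which agrees with 1 − 0 + 0 = 1.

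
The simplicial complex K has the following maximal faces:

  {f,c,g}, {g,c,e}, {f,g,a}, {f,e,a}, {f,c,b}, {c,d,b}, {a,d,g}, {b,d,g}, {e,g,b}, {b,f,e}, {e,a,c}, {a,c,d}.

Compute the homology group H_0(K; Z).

K has 7 vertices, 18 edges, 12 triangles.
rank ∂_0 = 0, rank ∂_1 = 6 ⇒ b_0 = 7 − 0 − 6 = 1; all invariant factors of ∂_1 are 1 so no torsion. So H_0 ≅ Z.

H_0 ≅ Z.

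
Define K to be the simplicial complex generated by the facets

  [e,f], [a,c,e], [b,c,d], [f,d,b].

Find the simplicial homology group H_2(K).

H_2 = 0.

We work with the vertex ordering a < b < c < d < e < f. The simplices of K, each written with vertices in increasing order, are:

  0-simplices (6): a, b, c, d, e, f
  1-simplices (9): ac, ae, bc, bd, bf, cd, ce, df, ef
  2-simplices (3): ace, bcd, bdf

giving chain groups C_0 ≅ Z^6, C_1 ≅ Z^9, C_2 ≅ Z^3.

∂_1: C_1 → C_0 sends each edge [p,q] (with p < q) to q − p. For instance
  ∂bc = c − b.
This gives a 6×9 integer matrix of rank 5; reducing to Smith normal form yields diagonal entries (1,1,1,1,1).

∂_2: C_2 → C_1 acts by ∂[p,q,r] = [q,r] − [p,r] + [p,q]. For instance
  ∂bcd = cd − bd + bc,
  ∂ace = ce − ae + ac.
As a 9×3 matrix over Z this has rank 3, with invariant factors (1,1,1).

Computing H_k = (kernel of ∂_k) / (image of ∂_{k+1}):

  H_2: rank ker ∂_2 − rank ∂_3 = (3 − 3) − 0 = 0, and there is no ∂_3, so H_2 = 0.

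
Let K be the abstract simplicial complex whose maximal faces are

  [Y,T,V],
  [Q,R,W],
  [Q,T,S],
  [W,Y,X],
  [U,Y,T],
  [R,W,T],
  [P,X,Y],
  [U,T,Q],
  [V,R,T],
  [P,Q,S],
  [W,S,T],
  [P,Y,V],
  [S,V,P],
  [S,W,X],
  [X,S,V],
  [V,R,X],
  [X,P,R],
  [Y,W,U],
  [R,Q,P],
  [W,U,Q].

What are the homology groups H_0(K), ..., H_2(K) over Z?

Fix the vertex order P < Q < R < S < T < U < V < W < X < Y and write every simplex with vertices in increasing order. Then dim K = 2 and the simplices of K are:

  0-simplices (10): P, Q, R, S, T, U, V, W, X, Y
  1-simplices (30): PQ, PR, PS, PV, PX, PY, QR, QS, QT, QU, QW, RT, RV, RW, RX, ST, SV, SW, SX, TU, TV, TW, TY, UW, UY, VX, VY, WX, WY, XY
  2-simplices (20): PQR, PQS, PRX, PSV, PVY, PXY, QRW, QST, QTU, QUW, RTV, RTW, RVX, STW, SVX, SWX, TUY, TVY, UWY, WXY

so the chain groups are C_0 ≅ Z^10, C_1 ≅ Z^30, C_2 ≅ Z^20.

Boundary ∂_1: C_1 → C_0 maps an edge to its endpoints' difference, ∂[p,q] = q − p.
The 10×30 boundary matrix has rank 9 and Smith normal form diag(1,1,1,1,1,1,1,1,1).

Boundary ∂_2: C_2 → C_1 acts by ∂[p,q,r] = [q,r] − [p,r] + [p,q]. For instance
  ∂RTV = TV − RV + RT,
  ∂PVY = VY − PY + PV.
The resulting 30×20 matrix has rank 20, and its Smith normal form has invariant factors (1,1,1,1,1,1,1,1,1,1,1,1,1,1,1,1,1,1,1,2).

Now H_k = ker ∂_k / im ∂_{k+1}, so:

  H_0: rank C_0 − rank ∂_1 = 10 − 9 = 1, and the invariant factors of ∂_1 are all 1, so H_0 = Z.
  H_1: rank ker ∂_1 − rank ∂_2 = (30 − 9) − 20 = 1, and ∂_2 has invariant factor 2 > 1, so H_1 = Z ⊕ Z/2.
  H_2: rank ker ∂_2 − rank ∂_3 = (20 − 20) − 0 = 0, and there is no ∂_3, so H_2 = 0.

As a check, the Euler characteristic is 10 − 30 + 20 = 0, which agrees with 1 − 1 + 0 = 0.
(K is a triangulation of the Klein bottle.)

H_0 = Z,  H_1 = Z ⊕ Z/2,  H_2 = 0.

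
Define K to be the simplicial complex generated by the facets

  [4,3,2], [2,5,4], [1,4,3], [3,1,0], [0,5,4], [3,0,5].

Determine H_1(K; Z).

Fix the vertex order 0 < 1 < 2 < 3 < 4 < 5 and write every simplex with vertices in increasing order. Then dim K = 2 and the simplices of K are:

  0-simplices (6): [0], [1], [2], [3], [4], [5]
  1-simplices (12): [0,1], [0,3], [0,4], [0,5], [1,3], [1,4], [2,3], [2,4], [2,5], [3,4], [3,5], [4,5]
  2-simplices (6): [0,1,3], [0,3,5], [0,4,5], [1,3,4], [2,3,4], [2,4,5]

so the chain groups are C_0 ≅ Z^6, C_1 ≅ Z^12, C_2 ≅ Z^6.

∂_1: C_1 → C_0 sends each edge [p,q] (with p < q) to q − p. For instance
  ∂[3,4] = [4] − [3].
The resulting 6×12 matrix has rank 5, and its Smith normal form has invariant factors (1,1,1,1,1).

Boundary ∂_2: C_2 → C_1 sends each 2-simplex [p,q,r] to [q,r] − [p,r] + [p,q]. For instance
  ∂[2,4,5] = [4,5] − [2,5] + [2,4],
  ∂[1,3,4] = [3,4] − [1,4] + [1,3].
The 12×6 boundary matrix has rank 6 and Smith normal form diag(1,1,1,1,1,1).

Computing H_k = (kernel of ∂_k) / (image of ∂_{k+1}):

  H_1: rank ker ∂_1 − rank ∂_2 = (12 − 5) − 6 = 1, and the invariant factors of ∂_2 are all 1, so H_1 = Z.

H_1 = Z.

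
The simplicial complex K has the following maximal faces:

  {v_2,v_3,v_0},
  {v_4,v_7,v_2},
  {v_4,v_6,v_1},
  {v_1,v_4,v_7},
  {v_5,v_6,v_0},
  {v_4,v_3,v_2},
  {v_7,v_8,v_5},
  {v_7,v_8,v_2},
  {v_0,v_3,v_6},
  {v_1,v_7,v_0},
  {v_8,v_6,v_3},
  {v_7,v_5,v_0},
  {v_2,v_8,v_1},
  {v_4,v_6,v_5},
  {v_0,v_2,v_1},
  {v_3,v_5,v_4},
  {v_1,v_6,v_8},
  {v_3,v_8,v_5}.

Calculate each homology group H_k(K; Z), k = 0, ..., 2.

K has 9 vertices, 27 edges, 18 triangles.
rank ∂_0 = 0, rank ∂_1 = 8 ⇒ b_0 = 9 − 0 − 8 = 1; all invariant factors of ∂_1 are 1 so no torsion. So H_0 = Z.
rank ∂_1 = 8, rank ∂_2 = 18 ⇒ b_1 = 27 − 8 − 18 = 1; ∂_2 has invariant factor(s) [2] giving torsion. So H_1 = Z ⊕ Z/2.
rank ∂_2 = 18, rank ∂_3 = 0 ⇒ b_2 = 18 − 18 − 0 = 0. So H_2 = 0.

H_0 ≅ Z,  H_1 ≅ Z ⊕ Z/2,  H_2 = 0.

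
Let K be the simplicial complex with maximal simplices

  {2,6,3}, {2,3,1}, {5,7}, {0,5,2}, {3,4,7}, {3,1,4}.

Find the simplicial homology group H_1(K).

Take the total order 0 < 1 < 2 < 3 < 4 < 5 < 6 < 7 on the vertex set. Then K (dimension 2) consists of the simplices:

  0-simplices (8): [0], [1], [2], [3], [4], [5], [6], [7]
  1-simplices (13): [0,2], [0,5], [1,2], [1,3], [1,4], [2,3], [2,5], [2,6], [3,4], [3,6], [3,7], [4,7], [5,7]
  2-simplices (5): [0,2,5], [1,2,3], [1,3,4], [2,3,6], [3,4,7]

Hence C_0 ≅ Z^8, C_1 ≅ Z^13, C_2 ≅ Z^5.

Boundary ∂_1: C_1 → C_0 maps an edge to its endpoints' difference, ∂[p,q] = q − p. For instance
  ∂[1,2] = [2] − [1].
As a 8×13 matrix over Z this has rank 7, with invariant factors (1,1,1,1,1,1,1).

∂_2: C_2 → C_1 acts by ∂[p,q,r] = [q,r] − [p,r] + [p,q]. For instance
  ∂[1,2,3] = [2,3] − [1,3] + [1,2],
  ∂[1,3,4] = [3,4] − [1,4] + [1,3].
This gives a 13×5 integer matrix of rank 5; reducing to Smith normal form yields diagonal entries (1,1,1,1,1).

From H_k ≅ ker(∂_k) / im(∂_{k+1}) we obtain:

  H_1: rank ker ∂_1 − rank ∂_2 = (13 − 7) − 5 = 1, and the invariant factors of ∂_2 are all 1, so H_1 = Z.

H_1 ≅ Z.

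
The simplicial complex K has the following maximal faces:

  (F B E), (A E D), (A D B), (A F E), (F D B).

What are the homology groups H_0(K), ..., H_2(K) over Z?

H_0 ≅ Z,  H_1 ≅ Z,  H_2 = 0.

We work with the vertex ordering A < B < D < E < F. The simplices of K, each written with vertices in increasing order, are:

  0-simplices (5): A, B, D, E, F
  1-simplices (10): AB, AD, AE, AF, BD, BE, BF, DE, DF, EF
  2-simplices (5): ABD, ADE, AEF, BDF, BEF

Hence C_0 ≅ Z^5, C_1 ≅ Z^10, C_2 ≅ Z^5.

∂_1: C_1 → C_0 sends each edge [p,q] (with p < q) to q − p.
As a 5×10 matrix over Z this has rank 4, with invariant factors (1,1,1,1).

Boundary ∂_2: C_2 → C_1 acts by ∂[p,q,r] = [q,r] − [p,r] + [p,q]. For instance
  ∂AEF = EF − AF + AE,
  ∂ABD = BD − AD + AB.
The 10×5 boundary matrix has rank 5 and Smith normal form diag(1,1,1,1,1).

Computing H_k = (kernel of ∂_k) / (image of ∂_{k+1}):

  H_0: rank C_0 − rank ∂_1 = 5 − 4 = 1, and the invariant factors of ∂_1 are all 1, so H_0 = Z.
  H_1: rank ker ∂_1 − rank ∂_2 = (10 − 4) − 5 = 1, and the invariant factors of ∂_2 are all 1, so H_1 = Z.
  H_2: rank ker ∂_2 − rank ∂_3 = (5 − 5) − 0 = 0, and there is no ∂_3, so H_2 = 0.

As a check, the Euler characteristic is 5 − 10 + 5 = 0, which agrees with 1 − 1 + 0 = 0.
(K is a triangulation of the Möbius band.)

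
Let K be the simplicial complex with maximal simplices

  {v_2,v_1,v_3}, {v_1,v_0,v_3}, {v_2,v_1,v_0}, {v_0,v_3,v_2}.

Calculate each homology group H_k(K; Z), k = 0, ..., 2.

H_0 ≅ Z,  H_1 = 0,  H_2 ≅ Z.

Fix the vertex order v_0 < v_1 < v_2 < v_3 and write every simplex with vertices in increasing order. Then dim K = 2 and the simplices of K are:

  0-simplices (4): [v_0], [v_1], [v_2], [v_3]
  1-simplices (6): [v_0,v_1], [v_0,v_2], [v_0,v_3], [v_1,v_2], [v_1,v_3], [v_2,v_3]
  2-simplices (4): [v_0,v_1,v_2], [v_0,v_1,v_3], [v_0,v_2,v_3], [v_1,v_2,v_3]

giving chain groups C_0 ≅ Z^4, C_1 ≅ Z^6, C_2 ≅ Z^4.

The boundary map ∂_1: C_1 → C_0 maps an edge to its endpoints' difference, ∂[p,q] = q − p. For instance
  ∂[v_2,v_3] = [v_3] − [v_2].
This gives a 4×6 integer matrix of rank 3; reducing to Smith normal form yields diagonal entries (1,1,1).

The boundary map ∂_2: C_2 → C_1 sends each 2-simplex [p,q,r] to [q,r] − [p,r] + [p,q]. For instance
  ∂[v_0,v_1,v_3] = [v_1,v_3] − [v_0,v_3] + [v_0,v_1],
  ∂[v_1,v_2,v_3] = [v_2,v_3] − [v_1,v_3] + [v_1,v_2].
The resulting 6×4 matrix has rank 3, and its Smith normal form has invariant factors (1,1,1).

Reading off H_k = ker ∂_k / im ∂_{k+1}:

  H_0: rank C_0 − rank ∂_1 = 4 − 3 = 1, and the invariant factors of ∂_1 are all 1, so H_0 = Z.
  H_1: rank ker ∂_1 − rank ∂_2 = (6 − 3) − 3 = 0, and the invariant factors of ∂_2 are all 1, so H_1 = 0.
  H_2: rank ker ∂_2 − rank ∂_3 = (4 − 3) − 0 = 1, and there is no ∂_3, so H_2 = Z.

As a check, the Euler characteristic is 4 − 6 + 4 = 2, which agrees with 1 − 0 + 1 = 2.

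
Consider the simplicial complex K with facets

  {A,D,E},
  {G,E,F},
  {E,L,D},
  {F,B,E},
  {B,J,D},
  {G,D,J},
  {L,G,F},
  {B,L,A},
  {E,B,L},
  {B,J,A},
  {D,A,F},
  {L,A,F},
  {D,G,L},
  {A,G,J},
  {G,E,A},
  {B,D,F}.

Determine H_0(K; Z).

H_0 = Z.

Fix the vertex order A < B < D < E < F < G < J < L and write every simplex with vertices in increasing order. Then dim K = 2 and the simplices of K are:

  0-simplices (8): A, B, D, E, F, G, J, L
  1-simplices (24): AB, AD, AE, AF, AG, AJ, AL, BD, BE, BF, BJ, BL, DE, DF, DG, DJ, DL, EF, EG, EL, FG, FL, GJ, GL
  2-simplices (16): ABJ, ABL, ADE, ADF, AEG, AFL, AGJ, BDF, BDJ, BEF, BEL, DEL, DGJ, DGL, EFG, FGL

so the chain groups are C_0 ≅ Z^8, C_1 ≅ Z^24, C_2 ≅ Z^16.

The boundary map ∂_1: C_1 → C_0 sends each edge [p,q] (with p < q) to q − p. For instance
  ∂AE = E − A.
This gives a 8×24 integer matrix of rank 7; reducing to Smith normal form yields diagonal entries (1,1,1,1,1,1,1).

Boundary ∂_2: C_2 → C_1 acts by ∂[p,q,r] = [q,r] − [p,r] + [p,q]. For instance
  ∂EFG = FG − EG + EF,
  ∂DGJ = GJ − DJ + DG.
This gives a 24×16 integer matrix of rank 15; reducing to Smith normal form yields diagonal entries (1,1,1,1,1,1,1,1,1,1,1,1,1,1,1).

Computing H_k = (kernel of ∂_k) / (image of ∂_{k+1}):

  H_0: rank C_0 − rank ∂_1 = 8 − 7 = 1, and the invariant factors of ∂_1 are all 1, so H_0 = Z.

(K is a triangulation of the torus T^2.)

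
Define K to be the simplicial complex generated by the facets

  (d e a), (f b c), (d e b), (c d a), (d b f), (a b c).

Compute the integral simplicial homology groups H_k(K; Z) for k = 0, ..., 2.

H_0 = Z,  H_1 = Z,  H_2 = 0.

Fix the vertex order a < b < c < d < e < f and write every simplex with vertices in increasing order. Then dim K = 2 and the simplices of K are:

  0-simplices (6): a, b, c, d, e, f
  1-simplices (12): ab, ac, ad, ae, bc, bd, be, bf, cd, cf, de, df
  2-simplices (6): abc, acd, ade, bcf, bde, bdf

so the chain groups are C_0 ≅ Z^6, C_1 ≅ Z^12, C_2 ≅ Z^6.

The boundary map ∂_1: C_1 → C_0 sends each edge [p,q] (with p < q) to q − p. For instance
  ∂bd = d − b.
As a 6×12 matrix over Z this has rank 5, with invariant factors (1,1,1,1,1).

The boundary map ∂_2: C_2 → C_1 sends each 2-simplex [p,q,r] to [q,r] − [p,r] + [p,q]. For instance
  ∂acd = cd − ad + ac,
  ∂ade = de − ae + ad.
As a 12×6 matrix over Z this has rank 6, with invariant factors (1,1,1,1,1,1).

From H_k ≅ ker(∂_k) / im(∂_{k+1}) we obtain:

  H_0: rank C_0 − rank ∂_1 = 6 − 5 = 1, and the invariant factors of ∂_1 are all 1, so H_0 = Z.
  H_1: rank ker ∂_1 − rank ∂_2 = (12 − 5) − 6 = 1, and the invariant factors of ∂_2 are all 1, so H_1 = Z.
  H_2: rank ker ∂_2 − rank ∂_3 = (6 − 6) − 0 = 0, and there is no ∂_3, so H_2 = 0.

As a check, the Euler characteristic is 6 − 12 + 6 = 0, which agrees with 1 − 1 + 0 = 0.
(K is a triangulation of the cylinder S^1 x I.)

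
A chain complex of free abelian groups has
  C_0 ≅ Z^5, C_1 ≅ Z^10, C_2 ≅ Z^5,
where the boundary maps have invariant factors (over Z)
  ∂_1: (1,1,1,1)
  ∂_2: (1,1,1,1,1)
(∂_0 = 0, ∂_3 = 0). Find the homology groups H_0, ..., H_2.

H_0: b_0 = 5 − 0 − 4 = 1; torsion from ∂_1 factors > 1: none. So H_0 ≅ Z.
H_1: b_1 = 10 − 4 − 5 = 1; torsion from ∂_2 factors > 1: none. So H_1 ≅ Z.
H_2: b_2 = 5 − 5 − 0 = 0; torsion from ∂_3 factors > 1: none. So H_2 ≅ 0.

H_0 ≅ Z,  H_1 ≅ Z,  H_2 = 0.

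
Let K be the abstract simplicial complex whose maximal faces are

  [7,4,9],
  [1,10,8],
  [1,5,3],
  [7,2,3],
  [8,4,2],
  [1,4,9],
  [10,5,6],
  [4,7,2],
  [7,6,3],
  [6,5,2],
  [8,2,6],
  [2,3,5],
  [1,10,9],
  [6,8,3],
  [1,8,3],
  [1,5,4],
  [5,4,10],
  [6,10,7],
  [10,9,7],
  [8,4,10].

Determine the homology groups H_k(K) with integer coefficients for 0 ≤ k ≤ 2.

Take the total order 1 < 2 < 3 < 4 < 5 < 6 < 7 < 8 < 9 < 10 on the vertex set. Then K (dimension 2) consists of the simplices:

  0-simplices (10): [1], [2], [3], [4], [5], [6], [7], [8], [9], [10]
  1-simplices (30): (30 of them)
  2-simplices (20): (20 of them)

so the chain groups are C_0 ≅ Z^10, C_1 ≅ Z^30, C_2 ≅ Z^20.

Boundary ∂_1: C_1 → C_0 sends each edge [p,q] (with p < q) to q − p. For instance
  ∂[1,5] = [5] − [1].
As a 10×30 matrix over Z this has rank 9, with invariant factors (1,1,1,1,1,1,1,1,1).

The boundary map ∂_2: C_2 → C_1 sends each 2-simplex [p,q,r] to [q,r] − [p,r] + [p,q]. For instance
  ∂[2,3,7] = [3,7] − [2,7] + [2,3],
  ∂[1,4,9] = [4,9] − [1,9] + [1,4].
As a 30×20 matrix over Z this has rank 20, with invariant factors (1,1,1,1,1,1,1,1,1,1,1,1,1,1,1,1,1,1,1,2).

Computing H_k = (kernel of ∂_k) / (image of ∂_{k+1}):

  H_0: rank C_0 − rank ∂_1 = 10 − 9 = 1, and the invariant factors of ∂_1 are all 1, so H_0 = Z.
  H_1: rank ker ∂_1 − rank ∂_2 = (30 − 9) − 20 = 1, and ∂_2 has invariant factor 2 > 1, so H_1 = Z ⊕ Z_2.
  H_2: rank ker ∂_2 − rank ∂_3 = (20 − 20) − 0 = 0, and there is no ∂_3, so H_2 = 0.

H_0 ≅ Z,  H_1 ≅ Z ⊕ Z_2,  H_2 = 0.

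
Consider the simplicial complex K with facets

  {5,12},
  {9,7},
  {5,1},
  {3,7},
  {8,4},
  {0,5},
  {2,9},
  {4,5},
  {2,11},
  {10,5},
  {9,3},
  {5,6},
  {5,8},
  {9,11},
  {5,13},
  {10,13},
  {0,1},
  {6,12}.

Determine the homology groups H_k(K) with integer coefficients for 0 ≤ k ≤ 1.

H_0 = Z^2,  H_1 = Z^6.

Fix the vertex order 0 < 1 < 2 < 3 < 4 < 5 < 6 < 7 < 8 < 9 < 10 < 11 < 12 < 13 and write every simplex with vertices in increasing order. Then dim K = 1 and the simplices of K are:

  0-simplices (14): [0], [1], [2], [3], [4], [5], [6], [7], [8], [9], [10], [11], [12], [13]
  1-simplices (18): [0,1], [0,5], [1,5], [2,9], [2,11], [3,7], [3,9], [4,5], [4,8], [5,6], [5,8], [5,10], [5,12], [5,13], [6,12], [7,9], [9,11], [10,13]

giving chain groups C_0 ≅ Z^14, C_1 ≅ Z^18.

∂_1: C_1 → C_0 sends each edge [p,q] (with p < q) to q − p.
The 14×18 boundary matrix has rank 12 and Smith normal form diag(1,1,1,1,1,1,1,1,1,1,1,1).

Reading off H_k = ker ∂_k / im ∂_{k+1}:

  H_0: rank C_0 − rank ∂_1 = 14 − 12 = 2, and the invariant factors of ∂_1 are all 1, so H_0 = Z^2.
  H_1: rank ker ∂_1 − rank ∂_2 = (18 − 12) − 0 = 6, and there is no ∂_2, so H_1 = Z^6.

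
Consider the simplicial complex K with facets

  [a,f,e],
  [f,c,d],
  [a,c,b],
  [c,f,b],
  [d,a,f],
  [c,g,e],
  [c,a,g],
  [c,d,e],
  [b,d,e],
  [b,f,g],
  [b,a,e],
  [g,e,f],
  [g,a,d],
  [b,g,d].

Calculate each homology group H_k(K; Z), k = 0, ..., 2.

K has 7 vertices, 21 edges, 14 triangles.
rank ∂_0 = 0, rank ∂_1 = 6 ⇒ b_0 = 7 − 0 − 6 = 1; all invariant factors of ∂_1 are 1 so no torsion. So H_0 = Z.
rank ∂_1 = 6, rank ∂_2 = 13 ⇒ b_1 = 21 − 6 − 13 = 2; all invariant factors of ∂_2 are 1 so no torsion. So H_1 = Z^2.
rank ∂_2 = 13, rank ∂_3 = 0 ⇒ b_2 = 14 − 13 − 0 = 1. So H_2 = Z.

H_0 = Z,  H_1 = Z^2,  H_2 = Z.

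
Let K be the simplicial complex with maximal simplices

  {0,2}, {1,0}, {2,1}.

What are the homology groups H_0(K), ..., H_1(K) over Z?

We work with the vertex ordering 0 < 1 < 2. The simplices of K, each written with vertices in increasing order, are:

  0-simplices (3): [0], [1], [2]
  1-simplices (3): [0,1], [0,2], [1,2]

giving chain groups C_0 ≅ Z^3, C_1 ≅ Z^3.

∂_1: C_1 → C_0 is given by ∂[p,q] = [q] − [p].
This gives a 3×3 integer matrix of rank 2; reducing to Smith normal form yields diagonal entries (1,1).

Reading off H_k = ker ∂_k / im ∂_{k+1}:

  H_0: rank C_0 − rank ∂_1 = 3 − 2 = 1, and the invariant factors of ∂_1 are all 1, so H_0 = Z.
  H_1: rank ker ∂_1 − rank ∂_2 = (3 − 2) − 0 = 1, and there is no ∂_2, so H_1 = Z.

(K is a triangulation of the circle S^1.)

H_0 ≅ Z,  H_1 ≅ Z.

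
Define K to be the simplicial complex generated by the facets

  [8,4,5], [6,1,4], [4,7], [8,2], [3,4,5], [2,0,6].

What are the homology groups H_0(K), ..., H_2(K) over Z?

H_0 ≅ Z,  H_1 ≅ Z,  H_2 = 0.

K has 9 vertices, 13 edges, 4 triangles.
rank ∂_0 = 0, rank ∂_1 = 8 ⇒ b_0 = 9 − 0 − 8 = 1; all invariant factors of ∂_1 are 1 so no torsion. So H_0 = Z.
rank ∂_1 = 8, rank ∂_2 = 4 ⇒ b_1 = 13 − 8 − 4 = 1; all invariant factors of ∂_2 are 1 so no torsion. So H_1 = Z.
rank ∂_2 = 4, rank ∂_3 = 0 ⇒ b_2 = 4 − 4 − 0 = 0. So H_2 = 0.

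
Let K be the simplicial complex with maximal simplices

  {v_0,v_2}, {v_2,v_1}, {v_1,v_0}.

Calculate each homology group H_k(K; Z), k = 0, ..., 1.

H_0 = Z,  H_1 = Z.

K has 3 vertices, 3 edges.
rank ∂_0 = 0, rank ∂_1 = 2 ⇒ b_0 = 3 − 0 − 2 = 1; all invariant factors of ∂_1 are 1 so no torsion. So H_0 = Z.
rank ∂_1 = 2, rank ∂_2 = 0 ⇒ b_1 = 3 − 2 − 0 = 1. So H_1 = Z.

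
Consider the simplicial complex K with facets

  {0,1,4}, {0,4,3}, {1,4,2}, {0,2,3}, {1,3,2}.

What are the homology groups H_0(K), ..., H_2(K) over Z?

K has 5 vertices, 10 edges, 5 triangles.
rank ∂_0 = 0, rank ∂_1 = 4 ⇒ b_0 = 5 − 0 − 4 = 1; all invariant factors of ∂_1 are 1 so no torsion. So H_0 = Z.
rank ∂_1 = 4, rank ∂_2 = 5 ⇒ b_1 = 10 − 4 − 5 = 1; all invariant factors of ∂_2 are 1 so no torsion. So H_1 = Z.
rank ∂_2 = 5, rank ∂_3 = 0 ⇒ b_2 = 5 − 5 − 0 = 0. So H_2 = 0.

H_0 ≅ Z,  H_1 ≅ Z,  H_2 = 0.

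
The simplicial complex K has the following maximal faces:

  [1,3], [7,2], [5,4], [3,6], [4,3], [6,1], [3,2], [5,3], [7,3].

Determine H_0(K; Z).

H_0 = Z.

We work with the vertex ordering 1 < 2 < 3 < 4 < 5 < 6 < 7. The simplices of K, each written with vertices in increasing order, are:

  0-simplices (7): [1], [2], [3], [4], [5], [6], [7]
  1-simplices (9): [1,3], [1,6], [2,3], [2,7], [3,4], [3,5], [3,6], [3,7], [4,5]

giving chain groups C_0 ≅ Z^7, C_1 ≅ Z^9.

∂_1: C_1 → C_0 is given by ∂[p,q] = [q] − [p].
This gives a 7×9 integer matrix of rank 6; reducing to Smith normal form yields diagonal entries (1,1,1,1,1,1).

Reading off H_k = ker ∂_k / im ∂_{k+1}:

  H_0: rank C_0 − rank ∂_1 = 7 − 6 = 1, and the invariant factors of ∂_1 are all 1, so H_0 ≅ Z.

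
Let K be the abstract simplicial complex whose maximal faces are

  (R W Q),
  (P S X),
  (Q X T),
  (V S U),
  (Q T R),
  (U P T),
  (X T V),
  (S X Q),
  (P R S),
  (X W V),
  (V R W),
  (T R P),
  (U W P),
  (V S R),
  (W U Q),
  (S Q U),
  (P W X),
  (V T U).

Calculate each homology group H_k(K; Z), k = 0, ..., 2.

H_0 ≅ Z,  H_1 ≅ Z^2,  H_2 ≅ Z.

Take the total order P < Q < R < S < T < U < V < W < X on the vertex set. Then K (dimension 2) consists of the simplices:

  0-simplices (9): P, Q, R, S, T, U, V, W, X
  1-simplices (27): PR, PS, PT, PU, PW, PX, QR, QS, QT, QU, QW, QX, RS, RT, RV, RW, SU, SV, SX, TU, TV, TX, UV, UW, VW, VX, WX
  2-simplices (18): PRS, PRT, PSX, PTU, PUW, PWX, QRT, QRW, QSU, QSX, QTX, QUW, RSV, RVW, SUV, TUV, TVX, VWX

so the chain groups are C_0 ≅ Z^9, C_1 ≅ Z^27, C_2 ≅ Z^18.

∂_1: C_1 → C_0 is given by ∂[p,q] = [q] − [p]. For instance
  ∂QT = T − Q.
The resulting 9×27 matrix has rank 8, and its Smith normal form has invariant factors (1,1,1,1,1,1,1,1).

Boundary ∂_2: C_2 → C_1 sends each 2-simplex [p,q,r] to [q,r] − [p,r] + [p,q]. For instance
  ∂QTX = TX − QX + QT,
  ∂QSX = SX − QX + QS.
As a 27×18 matrix over Z this has rank 17, with invariant factors (1,1,1,1,1,1,1,1,1,1,1,1,1,1,1,1,1).

Now H_k = ker ∂_k / im ∂_{k+1}, so:

  H_0: rank C_0 − rank ∂_1 = 9 − 8 = 1, and the invariant factors of ∂_1 are all 1, so H_0 ≅ Z.
  H_1: rank ker ∂_1 − rank ∂_2 = (27 − 8) − 17 = 2, and the invariant factors of ∂_2 are all 1, so H_1 ≅ Z^2.
  H_2: rank ker ∂_2 − rank ∂_3 = (18 − 17) − 0 = 1, and there is no ∂_3, so H_2 ≅ Z.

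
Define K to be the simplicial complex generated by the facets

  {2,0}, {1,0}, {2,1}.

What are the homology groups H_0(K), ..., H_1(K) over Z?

Order the vertices as 0 < 1 < 2. Listing each simplex with vertices in this order, K has dimension 1 with simplices:

  0-simplices (3): [0], [1], [2]
  1-simplices (3): [0,1], [0,2], [1,2]

giving chain groups C_0 ≅ Z^3, C_1 ≅ Z^3.

∂_1: C_1 → C_0 is given by ∂[p,q] = [q] − [p]. For instance
  ∂[0,2] = [2] − [0].
The resulting 3×3 matrix has rank 2, and its Smith normal form has invariant factors (1,1).

Computing H_k = (kernel of ∂_k) / (image of ∂_{k+1}):

  H_0: rank C_0 − rank ∂_1 = 3 − 2 = 1, and the invariant factors of ∂_1 are all 1, so H_0 = Z.
  H_1: rank ker ∂_1 − rank ∂_2 = (3 − 2) − 0 = 1, and there is no ∂_2, so H_1 = Z.

H_0 = Z,  H_1 = Z.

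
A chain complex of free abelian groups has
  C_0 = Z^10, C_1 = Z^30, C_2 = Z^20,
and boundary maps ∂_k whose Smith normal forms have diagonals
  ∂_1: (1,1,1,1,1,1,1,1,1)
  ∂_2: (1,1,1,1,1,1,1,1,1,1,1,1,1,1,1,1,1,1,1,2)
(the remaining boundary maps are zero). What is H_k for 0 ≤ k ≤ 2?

H_0 ≅ Z,  H_1 ≅ Z ⊕ Z_2,  H_2 = 0.

H_0: b_0 = 10 − 0 − 9 = 1; torsion from ∂_1 factors > 1: none. So H_0 ≅ Z.
H_1: b_1 = 30 − 9 − 20 = 1; torsion from ∂_2 factors > 1: [2]. So H_1 ≅ Z ⊕ Z_2.
H_2: b_2 = 20 − 20 − 0 = 0; torsion from ∂_3 factors > 1: none. So H_2 ≅ 0.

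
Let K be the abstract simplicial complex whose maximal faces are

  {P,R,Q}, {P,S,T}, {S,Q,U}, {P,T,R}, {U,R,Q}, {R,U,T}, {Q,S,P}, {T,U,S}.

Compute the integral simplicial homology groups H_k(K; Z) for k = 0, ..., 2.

K has 6 vertices, 12 edges, 8 triangles.
rank ∂_0 = 0, rank ∂_1 = 5 ⇒ b_0 = 6 − 0 − 5 = 1; all invariant factors of ∂_1 are 1 so no torsion. So H_0 = Z.
rank ∂_1 = 5, rank ∂_2 = 7 ⇒ b_1 = 12 − 5 − 7 = 0; all invariant factors of ∂_2 are 1 so no torsion. So H_1 = 0.
rank ∂_2 = 7, rank ∂_3 = 0 ⇒ b_2 = 8 − 7 − 0 = 1. So H_2 = Z.

H_0 ≅ Z,  H_1 = 0,  H_2 ≅ Z.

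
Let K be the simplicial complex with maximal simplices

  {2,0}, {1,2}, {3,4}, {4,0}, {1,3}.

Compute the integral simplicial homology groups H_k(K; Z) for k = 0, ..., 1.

Order the vertices as 0 < 1 < 2 < 3 < 4. Listing each simplex with vertices in this order, K has dimension 1 with simplices:

  0-simplices (5): [0], [1], [2], [3], [4]
  1-simplices (5): [0,2], [0,4], [1,2], [1,3], [3,4]

Hence C_0 ≅ Z^5, C_1 ≅ Z^5.

The boundary map ∂_1: C_1 → C_0 sends each edge [p,q] (with p < q) to q − p.
The resulting 5×5 matrix has rank 4, and its Smith normal form has invariant factors (1,1,1,1).

Reading off H_k = ker ∂_k / im ∂_{k+1}:

  H_0: rank C_0 − rank ∂_1 = 5 − 4 = 1, and the invariant factors of ∂_1 are all 1, so H_0 = Z.
  H_1: rank ker ∂_1 − rank ∂_2 = (5 − 4) − 0 = 1, and there is no ∂_2, so H_1 = Z.

H_0 ≅ Z,  H_1 ≅ Z.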